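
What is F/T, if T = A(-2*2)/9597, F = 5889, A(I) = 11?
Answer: 56516733/11 ≈ 5.1379e+6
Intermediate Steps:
T = 11/9597 ≈ 0.0011462
F/T = 5889/(11/9597) = 5889*(9597/11) = 56516733/11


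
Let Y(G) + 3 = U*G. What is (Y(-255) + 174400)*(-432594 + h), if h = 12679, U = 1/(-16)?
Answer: -1171817738405/16 ≈ -7.3239e+10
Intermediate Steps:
U = -1/16 ≈ -0.062500
Y(G) = -3 - G/16
(Y(-255) + 174400)*(-432594 + h) = ((-3 - 1/16*(-255)) + 174400)*(-432594 + 12679) = ((-3 + 255/16) + 174400)*(-419915) = (207/16 + 174400)*(-419915) = (2790607/16)*(-419915) = -1171817738405/16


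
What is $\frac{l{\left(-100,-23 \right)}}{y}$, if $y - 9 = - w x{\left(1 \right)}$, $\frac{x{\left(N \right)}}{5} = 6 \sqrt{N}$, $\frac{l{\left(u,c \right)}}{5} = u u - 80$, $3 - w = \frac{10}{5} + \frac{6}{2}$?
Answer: $\frac{49600}{69} \approx 718.84$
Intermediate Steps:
$w = -2$ ($w = 3 - \left(\frac{10}{5} + \frac{6}{2}\right) = 3 - \left(10 \cdot \frac{1}{5} + 6 \cdot \frac{1}{2}\right) = 3 - \left(2 + 3\right) = 3 - 5 = -2$)
$l{\left(u,c \right)} = -400 + 5 u^{2}$ ($l{\left(u,c \right)} = 5 \left(u u - 80\right) = 5 \left(u^{2} - 80\right) = 5 \left(-80 + u^{2}\right) = -400 + 5 u^{2}$)
$x{\left(N \right)} = 30 \sqrt{N}$ ($x{\left(N \right)} = 5 \cdot 6 \sqrt{N} = 30 \sqrt{N}$)
$y = 69$ ($y = 9 + \left(-1\right) \left(-2\right) 30 \sqrt{1} = 9 + 2 \cdot 30 \cdot 1 = 9 + 2 \cdot 30 = 9 + 60 = 69$)
$\frac{l{\left(-100,-23 \right)}}{y} = \frac{-400 + 5 \left(-100\right)^{2}}{69} = \left(-400 + 5 \cdot 10000\right) \frac{1}{69} = \left(-400 + 50000\right) \frac{1}{69} = 49600 \cdot \frac{1}{69} = \frac{49600}{69}$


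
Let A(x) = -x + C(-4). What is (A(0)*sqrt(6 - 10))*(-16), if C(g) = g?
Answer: 128*I ≈ 128.0*I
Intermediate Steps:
A(x) = -4 - x (A(x) = -x - 4 = -4 - x)
(A(0)*sqrt(6 - 10))*(-16) = ((-4 - 1*0)*sqrt(6 - 10))*(-16) = ((-4 + 0)*sqrt(-4))*(-16) = -8*I*(-16) = 128*I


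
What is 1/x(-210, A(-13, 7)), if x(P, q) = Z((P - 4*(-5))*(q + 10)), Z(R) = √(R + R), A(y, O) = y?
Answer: √285/570 ≈ 0.029617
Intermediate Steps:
Z(R) = √2*√R (Z(R) = √(2*R) = √2*√R)
x(P, q) = √2*√((10 + q)*(20 + P)) (x(P, q) = √2*√((P - 4*(-5))*(q + 10)) = √2*√((P + 20)*(10 + q)) = √2*√((20 + P)*(10 + q)) = √2*√((10 + q)*(20 + P)))
1/x(-210, A(-13, 7)) = 1/(√(400 + 20*(-210) + 40*(-13) + 2*(-210)*(-13))) = 1/(√(400 - 4200 - 520 + 5460)) = 1/(√1140) = 1/(2*√285) = √285/570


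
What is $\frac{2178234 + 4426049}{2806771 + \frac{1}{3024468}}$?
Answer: $\frac{19974442596444}{8488989072829} \approx 2.353$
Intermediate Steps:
$\frac{2178234 + 4426049}{2806771 + \frac{1}{3024468}} = \frac{6604283}{2806771 + \frac{1}{3024468}} = \frac{6604283}{\frac{8488989072829}{3024468}} = 6604283 \cdot \frac{3024468}{8488989072829} = \frac{19974442596444}{8488989072829}$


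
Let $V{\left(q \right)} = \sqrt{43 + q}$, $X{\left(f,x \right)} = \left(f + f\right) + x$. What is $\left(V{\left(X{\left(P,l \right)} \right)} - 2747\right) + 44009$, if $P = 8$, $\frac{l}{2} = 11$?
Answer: $41271$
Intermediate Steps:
$l = 22$ ($l = 2 \cdot 11 = 22$)
$X{\left(f,x \right)} = x + 2 f$ ($X{\left(f,x \right)} = 2 f + x = x + 2 f$)
$\left(V{\left(X{\left(P,l \right)} \right)} - 2747\right) + 44009 = \left(\sqrt{43 + \left(22 + 2 \cdot 8\right)} - 2747\right) + 44009 = \left(\sqrt{43 + \left(22 + 16\right)} - 2747\right) + 44009 = \left(\sqrt{43 + 38} - 2747\right) + 44009 = \left(\sqrt{81} - 2747\right) + 44009 = \left(9 - 2747\right) + 44009 = -2738 + 44009 = 41271$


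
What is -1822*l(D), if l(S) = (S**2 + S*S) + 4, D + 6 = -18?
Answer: -2106232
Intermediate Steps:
D = -24 (D = -6 - 18 = -24)
l(S) = 4 + 2*S**2 (l(S) = (S**2 + S**2) + 4 = 2*S**2 + 4 = 4 + 2*S**2)
-1822*l(D) = -1822*(4 + 2*(-24)**2) = -1822*(4 + 2*576) = -1822*(4 + 1152) = -1822*1156 = -2106232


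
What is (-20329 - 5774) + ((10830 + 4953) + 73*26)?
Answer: -8422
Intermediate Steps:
(-20329 - 5774) + ((10830 + 4953) + 73*26) = -26103 + (15783 + 1898) = -26103 + 17681 = -8422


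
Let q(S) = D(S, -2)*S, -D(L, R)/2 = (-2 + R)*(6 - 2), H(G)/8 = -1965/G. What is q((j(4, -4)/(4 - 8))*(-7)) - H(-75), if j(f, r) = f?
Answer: 72/5 ≈ 14.400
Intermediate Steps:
H(G) = -15720/G (H(G) = 8*(-1965/G) = -15720/G)
D(L, R) = 16 - 8*R (D(L, R) = -2*(-2 + R)*(6 - 2) = -2*(-2 + R)*4 = -2*(-8 + 4*R) = 16 - 8*R)
q(S) = 32*S (q(S) = (16 - 8*(-2))*S = (16 + 16)*S = 32*S)
q((j(4, -4)/(4 - 8))*(-7)) - H(-75) = 32*((4/(4 - 8))*(-7)) - (-15720)/(-75) = 32*((4/(-4))*(-7)) - (-15720)*(-1)/75 = 32*((4*(-¼))*(-7)) - 1*1048/5 = 32*(-1*(-7)) - 1048/5 = 32*7 - 1048/5 = 224 - 1048/5 = 72/5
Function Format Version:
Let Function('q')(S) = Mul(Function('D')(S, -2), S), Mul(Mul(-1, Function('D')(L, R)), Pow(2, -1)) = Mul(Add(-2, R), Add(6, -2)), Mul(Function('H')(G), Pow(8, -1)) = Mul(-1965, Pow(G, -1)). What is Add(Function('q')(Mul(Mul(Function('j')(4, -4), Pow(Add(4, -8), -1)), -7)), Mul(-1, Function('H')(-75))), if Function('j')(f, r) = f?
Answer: Rational(72, 5) ≈ 14.400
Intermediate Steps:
Function('H')(G) = Mul(-15720, Pow(G, -1)) (Function('H')(G) = Mul(8, Mul(-1965, Pow(G, -1))) = Mul(-15720, Pow(G, -1)))
Function('D')(L, R) = Add(16, Mul(-8, R)) (Function('D')(L, R) = Mul(-2, Mul(Add(-2, R), Add(6, -2))) = Mul(-2, Mul(Add(-2, R), 4)) = Mul(-2, Add(-8, Mul(4, R))) = Add(16, Mul(-8, R)))
Function('q')(S) = Mul(32, S) (Function('q')(S) = Mul(Add(16, Mul(-8, -2)), S) = Mul(Add(16, 16), S) = Mul(32, S))
Add(Function('q')(Mul(Mul(Function('j')(4, -4), Pow(Add(4, -8), -1)), -7)), Mul(-1, Function('H')(-75))) = Add(Mul(32, Mul(Mul(4, Pow(Add(4, -8), -1)), -7)), Mul(-1, Mul(-15720, Pow(-75, -1)))) = Add(Mul(32, Mul(Mul(4, Pow(-4, -1)), -7)), Mul(-1, Mul(-15720, Rational(-1, 75)))) = Add(Mul(32, Mul(Mul(4, Rational(-1, 4)), -7)), Mul(-1, Rational(1048, 5))) = Add(Mul(32, Mul(-1, -7)), Rational(-1048, 5)) = Add(Mul(32, 7), Rational(-1048, 5)) = Add(224, Rational(-1048, 5)) = Rational(72, 5)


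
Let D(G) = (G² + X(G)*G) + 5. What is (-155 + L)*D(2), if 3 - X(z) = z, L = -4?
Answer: -1749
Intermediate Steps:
X(z) = 3 - z
D(G) = 5 + G² + G*(3 - G) (D(G) = (G² + (3 - G)*G) + 5 = (G² + G*(3 - G)) + 5 = 5 + G² + G*(3 - G))
(-155 + L)*D(2) = (-155 - 4)*(5 + 3*2) = -159*(5 + 6) = -159*11 = -1749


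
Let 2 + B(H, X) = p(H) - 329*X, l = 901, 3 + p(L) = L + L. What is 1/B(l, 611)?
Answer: -1/199222 ≈ -5.0195e-6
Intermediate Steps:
p(L) = -3 + 2*L (p(L) = -3 + (L + L) = -3 + 2*L)
B(H, X) = -5 - 329*X + 2*H (B(H, X) = -2 + ((-3 + 2*H) - 329*X) = -2 + (-3 - 329*X + 2*H) = -5 - 329*X + 2*H)
1/B(l, 611) = 1/(-5 - 329*611 + 2*901) = 1/(-5 - 201019 + 1802) = 1/(-199222) = -1/199222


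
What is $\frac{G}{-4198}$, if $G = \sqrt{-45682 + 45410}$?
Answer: $- \frac{2 i \sqrt{17}}{2099} \approx - 0.0039286 i$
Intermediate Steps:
$G = 4 i \sqrt{17}$ ($G = \sqrt{-272} = 4 i \sqrt{17} \approx 16.492 i$)
$\frac{G}{-4198} = \frac{4 i \sqrt{17}}{-4198} = 4 i \sqrt{17} \left(- \frac{1}{4198}\right) = - \frac{2 i \sqrt{17}}{2099}$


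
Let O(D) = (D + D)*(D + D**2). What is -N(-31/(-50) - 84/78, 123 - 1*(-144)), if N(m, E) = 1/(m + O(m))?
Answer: 137312500/31603473 ≈ 4.3449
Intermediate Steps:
O(D) = 2*D*(D + D**2) (O(D) = (2*D)*(D + D**2) = 2*D*(D + D**2))
N(m, E) = 1/(m + 2*m**2*(1 + m))
-N(-31/(-50) - 84/78, 123 - 1*(-144)) = -1/((-31/(-50) - 84/78)*(1 + 2*(-31/(-50) - 84/78)*(1 + (-31/(-50) - 84/78)))) = -1/((-31*(-1/50) - 84*1/78)*(1 + 2*(-31*(-1/50) - 84*1/78)*(1 + (-31*(-1/50) - 84*1/78)))) = -1/((31/50 - 14/13)*(1 + 2*(31/50 - 14/13)*(1 + (31/50 - 14/13)))) = -1/((-297/650)*(1 + 2*(-297/650)*(1 - 297/650))) = -(-650)/(297*(1 + 2*(-297/650)*(353/650))) = -(-650)/(297*(1 - 104841/211250)) = -(-650)/(297*106409/211250) = -(-650)*211250/(297*106409) = -1*(-137312500/31603473) = 137312500/31603473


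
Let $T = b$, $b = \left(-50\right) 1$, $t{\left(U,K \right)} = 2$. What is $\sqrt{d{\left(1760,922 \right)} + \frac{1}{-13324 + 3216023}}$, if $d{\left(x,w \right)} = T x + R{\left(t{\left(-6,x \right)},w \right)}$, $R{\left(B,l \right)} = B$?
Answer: $\frac{i \sqrt{902620203279916099}}{3202699} \approx 296.64 i$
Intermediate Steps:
$b = -50$
$T = -50$
$d{\left(x,w \right)} = 2 - 50 x$ ($d{\left(x,w \right)} = - 50 x + 2 = 2 - 50 x$)
$\sqrt{d{\left(1760,922 \right)} + \frac{1}{-13324 + 3216023}} = \sqrt{\left(2 - 88000\right) + \frac{1}{-13324 + 3216023}} = \sqrt{\left(2 - 88000\right) + \frac{1}{3202699}} = \sqrt{-87998 + \frac{1}{3202699}} = \sqrt{- \frac{281831106601}{3202699}} = \frac{i \sqrt{902620203279916099}}{3202699}$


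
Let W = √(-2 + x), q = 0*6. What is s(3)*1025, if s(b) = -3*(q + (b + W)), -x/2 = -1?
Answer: -9225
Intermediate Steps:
x = 2 (x = -2*(-1) = 2)
q = 0
W = 0 (W = √(-2 + 2) = √0 = 0)
s(b) = -3*b (s(b) = -3*(0 + (b + 0)) = -3*(0 + b) = -3*b)
s(3)*1025 = -3*3*1025 = -9*1025 = -9225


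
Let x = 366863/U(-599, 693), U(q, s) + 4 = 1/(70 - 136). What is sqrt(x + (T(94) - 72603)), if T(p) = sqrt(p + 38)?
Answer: sqrt(-11514979545 + 140450*sqrt(33))/265 ≈ 404.92*I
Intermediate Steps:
T(p) = sqrt(38 + p)
U(q, s) = -265/66 (U(q, s) = -4 + 1/(70 - 136) = -4 + 1/(-66) = -4 - 1/66 = -265/66)
x = -24212958/265 (x = 366863/(-265/66) = 366863*(-66/265) = -24212958/265 ≈ -91370.)
sqrt(x + (T(94) - 72603)) = sqrt(-24212958/265 + (sqrt(38 + 94) - 72603)) = sqrt(-24212958/265 + (sqrt(132) - 72603)) = sqrt(-24212958/265 + (2*sqrt(33) - 72603)) = sqrt(-24212958/265 + (-72603 + 2*sqrt(33))) = sqrt(-43452753/265 + 2*sqrt(33))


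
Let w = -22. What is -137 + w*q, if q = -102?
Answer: 2107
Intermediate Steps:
-137 + w*q = -137 - 22*(-102) = -137 + 2244 = 2107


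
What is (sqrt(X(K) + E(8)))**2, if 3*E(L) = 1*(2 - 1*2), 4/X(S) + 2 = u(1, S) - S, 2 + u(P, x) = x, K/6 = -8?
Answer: -1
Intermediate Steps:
K = -48 (K = 6*(-8) = -48)
u(P, x) = -2 + x
X(S) = -1 (X(S) = 4/(-2 + ((-2 + S) - S)) = 4/(-2 - 2) = 4/(-4) = 4*(-1/4) = -1)
E(L) = 0 (E(L) = (1*(2 - 1*2))/3 = (1*(2 - 2))/3 = (1*0)/3 = (1/3)*0 = 0)
(sqrt(X(K) + E(8)))**2 = (sqrt(-1 + 0))**2 = (sqrt(-1))**2 = I**2 = -1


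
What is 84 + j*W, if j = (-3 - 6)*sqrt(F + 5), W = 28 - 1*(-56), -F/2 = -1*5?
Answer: 84 - 756*sqrt(15) ≈ -2844.0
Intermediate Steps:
F = 10 (F = -(-2)*5 = -2*(-5) = 10)
W = 84 (W = 28 + 56 = 84)
j = -9*sqrt(15) (j = (-3 - 6)*sqrt(10 + 5) = -9*sqrt(15) ≈ -34.857)
84 + j*W = 84 - 9*sqrt(15)*84 = 84 - 756*sqrt(15)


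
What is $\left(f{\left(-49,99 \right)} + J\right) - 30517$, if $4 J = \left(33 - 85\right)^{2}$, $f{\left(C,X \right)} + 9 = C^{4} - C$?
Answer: $5735000$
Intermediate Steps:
$f{\left(C,X \right)} = -9 + C^{4} - C$ ($f{\left(C,X \right)} = -9 + \left(C^{4} - C\right) = -9 + C^{4} - C$)
$J = 676$ ($J = \frac{\left(33 - 85\right)^{2}}{4} = \frac{\left(-52\right)^{2}}{4} = \frac{1}{4} \cdot 2704 = 676$)
$\left(f{\left(-49,99 \right)} + J\right) - 30517 = \left(\left(-9 + \left(-49\right)^{4} - -49\right) + 676\right) - 30517 = \left(\left(-9 + 5764801 + 49\right) + 676\right) - 30517 = \left(5764841 + 676\right) - 30517 = 5765517 - 30517 = 5735000$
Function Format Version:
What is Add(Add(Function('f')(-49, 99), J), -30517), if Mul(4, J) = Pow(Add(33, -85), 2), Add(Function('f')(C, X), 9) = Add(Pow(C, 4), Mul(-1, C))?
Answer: 5735000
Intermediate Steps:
Function('f')(C, X) = Add(-9, Pow(C, 4), Mul(-1, C)) (Function('f')(C, X) = Add(-9, Add(Pow(C, 4), Mul(-1, C))) = Add(-9, Pow(C, 4), Mul(-1, C)))
J = 676 (J = Mul(Rational(1, 4), Pow(Add(33, -85), 2)) = Mul(Rational(1, 4), Pow(-52, 2)) = Mul(Rational(1, 4), 2704) = 676)
Add(Add(Function('f')(-49, 99), J), -30517) = Add(Add(Add(-9, Pow(-49, 4), Mul(-1, -49)), 676), -30517) = Add(Add(Add(-9, 5764801, 49), 676), -30517) = Add(Add(5764841, 676), -30517) = Add(5765517, -30517) = 5735000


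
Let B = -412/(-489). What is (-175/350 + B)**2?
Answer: 112225/956484 ≈ 0.11733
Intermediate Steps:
B = 412/489 (B = -412*(-1/489) = 412/489 ≈ 0.84254)
(-175/350 + B)**2 = (-175/350 + 412/489)**2 = (-175*1/350 + 412/489)**2 = (-1/2 + 412/489)**2 = (335/978)**2 = 112225/956484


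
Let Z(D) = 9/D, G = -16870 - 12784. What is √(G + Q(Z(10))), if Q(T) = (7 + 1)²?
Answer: I*√29590 ≈ 172.02*I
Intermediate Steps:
G = -29654
Q(T) = 64 (Q(T) = 8² = 64)
√(G + Q(Z(10))) = √(-29654 + 64) = √(-29590) = I*√29590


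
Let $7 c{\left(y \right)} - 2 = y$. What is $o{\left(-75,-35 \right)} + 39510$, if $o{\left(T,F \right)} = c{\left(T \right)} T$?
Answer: $\frac{282045}{7} \approx 40292.0$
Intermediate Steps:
$c{\left(y \right)} = \frac{2}{7} + \frac{y}{7}$
$o{\left(T,F \right)} = T \left(\frac{2}{7} + \frac{T}{7}\right)$ ($o{\left(T,F \right)} = \left(\frac{2}{7} + \frac{T}{7}\right) T = T \left(\frac{2}{7} + \frac{T}{7}\right)$)
$o{\left(-75,-35 \right)} + 39510 = \frac{1}{7} \left(-75\right) \left(2 - 75\right) + 39510 = \frac{1}{7} \left(-75\right) \left(-73\right) + 39510 = \frac{5475}{7} + 39510 = \frac{282045}{7}$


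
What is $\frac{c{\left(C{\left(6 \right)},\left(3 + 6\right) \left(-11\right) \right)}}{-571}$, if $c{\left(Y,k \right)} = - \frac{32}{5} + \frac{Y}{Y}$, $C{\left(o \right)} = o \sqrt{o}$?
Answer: $\frac{27}{2855} \approx 0.0094571$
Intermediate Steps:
$C{\left(o \right)} = o^{\frac{3}{2}}$
$c{\left(Y,k \right)} = - \frac{27}{5}$ ($c{\left(Y,k \right)} = \left(-32\right) \frac{1}{5} + 1 = - \frac{32}{5} + 1 = - \frac{27}{5}$)
$\frac{c{\left(C{\left(6 \right)},\left(3 + 6\right) \left(-11\right) \right)}}{-571} = - \frac{27}{5 \left(-571\right)} = \left(- \frac{27}{5}\right) \left(- \frac{1}{571}\right) = \frac{27}{2855}$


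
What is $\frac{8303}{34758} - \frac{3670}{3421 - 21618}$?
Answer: $\frac{278651551}{632491326} \approx 0.44056$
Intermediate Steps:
$\frac{8303}{34758} - \frac{3670}{3421 - 21618} = 8303 \cdot \frac{1}{34758} - \frac{3670}{-18197} = \frac{8303}{34758} - - \frac{3670}{18197} = \frac{8303}{34758} + \frac{3670}{18197} = \frac{278651551}{632491326}$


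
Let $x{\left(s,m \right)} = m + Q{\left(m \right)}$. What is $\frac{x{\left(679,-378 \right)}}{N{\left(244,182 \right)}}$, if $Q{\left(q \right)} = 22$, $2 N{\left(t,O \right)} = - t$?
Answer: $\frac{178}{61} \approx 2.918$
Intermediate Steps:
$N{\left(t,O \right)} = - \frac{t}{2}$ ($N{\left(t,O \right)} = \frac{\left(-1\right) t}{2} = - \frac{t}{2}$)
$x{\left(s,m \right)} = 22 + m$ ($x{\left(s,m \right)} = m + 22 = 22 + m$)
$\frac{x{\left(679,-378 \right)}}{N{\left(244,182 \right)}} = \frac{22 - 378}{\left(- \frac{1}{2}\right) 244} = - \frac{356}{-122} = \left(-356\right) \left(- \frac{1}{122}\right) = \frac{178}{61}$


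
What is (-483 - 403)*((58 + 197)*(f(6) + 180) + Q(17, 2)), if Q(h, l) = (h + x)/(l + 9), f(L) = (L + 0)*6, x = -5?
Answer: -536820312/11 ≈ -4.8802e+7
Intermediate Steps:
f(L) = 6*L (f(L) = L*6 = 6*L)
Q(h, l) = (-5 + h)/(9 + l) (Q(h, l) = (h - 5)/(l + 9) = (-5 + h)/(9 + l))
(-483 - 403)*((58 + 197)*(f(6) + 180) + Q(17, 2)) = (-483 - 403)*((58 + 197)*(6*6 + 180) + (-5 + 17)/(9 + 2)) = -886*(255*(36 + 180) + 12/11) = -886*(255*216 + (1/11)*12) = -886*(55080 + 12/11) = -886*605892/11 = -536820312/11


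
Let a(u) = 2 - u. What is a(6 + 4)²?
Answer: 64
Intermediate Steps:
a(6 + 4)² = (2 - (6 + 4))² = (2 - 1*10)² = (2 - 10)² = (-8)² = 64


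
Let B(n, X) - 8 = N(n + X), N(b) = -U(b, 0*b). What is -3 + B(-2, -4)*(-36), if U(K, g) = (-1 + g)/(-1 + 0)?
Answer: -255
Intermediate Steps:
U(K, g) = 1 - g (U(K, g) = (-1 + g)/(-1) = (-1 + g)*(-1) = 1 - g)
N(b) = -1 (N(b) = -(1 - 0*b) = -(1 - 1*0) = -(1 + 0) = -1*1 = -1)
B(n, X) = 7 (B(n, X) = 8 - 1 = 7)
-3 + B(-2, -4)*(-36) = -3 + 7*(-36) = -3 - 252 = -255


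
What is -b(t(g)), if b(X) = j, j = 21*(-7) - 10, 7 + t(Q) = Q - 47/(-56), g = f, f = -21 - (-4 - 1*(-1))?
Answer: 157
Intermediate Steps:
f = -18 (f = -21 - (-4 + 1) = -21 - 1*(-3) = -21 + 3 = -18)
g = -18
t(Q) = -345/56 + Q (t(Q) = -7 + (Q - 47/(-56)) = -7 + (Q - 47*(-1/56)) = -7 + (Q + 47/56) = -7 + (47/56 + Q) = -345/56 + Q)
j = -157 (j = -147 - 10 = -157)
b(X) = -157
-b(t(g)) = -1*(-157) = 157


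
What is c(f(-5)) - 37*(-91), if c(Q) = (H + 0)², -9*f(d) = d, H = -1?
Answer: 3368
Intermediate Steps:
f(d) = -d/9
c(Q) = 1 (c(Q) = (-1 + 0)² = (-1)² = 1)
c(f(-5)) - 37*(-91) = 1 - 37*(-91) = 1 + 3367 = 3368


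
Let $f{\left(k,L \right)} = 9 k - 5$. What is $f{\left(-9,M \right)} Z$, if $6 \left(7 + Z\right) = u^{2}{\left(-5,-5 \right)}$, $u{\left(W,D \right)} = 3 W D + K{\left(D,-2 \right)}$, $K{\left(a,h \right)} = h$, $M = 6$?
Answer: $- \frac{227341}{3} \approx -75780.0$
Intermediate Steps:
$u{\left(W,D \right)} = -2 + 3 D W$ ($u{\left(W,D \right)} = 3 W D - 2 = 3 D W - 2 = -2 + 3 D W$)
$Z = \frac{5287}{6}$ ($Z = -7 + \frac{\left(-2 + 3 \left(-5\right) \left(-5\right)\right)^{2}}{6} = -7 + \frac{\left(-2 + 75\right)^{2}}{6} = -7 + \frac{73^{2}}{6} = -7 + \frac{1}{6} \cdot 5329 = -7 + \frac{5329}{6} = \frac{5287}{6} \approx 881.17$)
$f{\left(k,L \right)} = -5 + 9 k$
$f{\left(-9,M \right)} Z = \left(-5 + 9 \left(-9\right)\right) \frac{5287}{6} = \left(-5 - 81\right) \frac{5287}{6} = \left(-86\right) \frac{5287}{6} = - \frac{227341}{3}$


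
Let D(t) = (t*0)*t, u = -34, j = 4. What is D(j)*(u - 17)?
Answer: 0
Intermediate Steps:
D(t) = 0 (D(t) = 0*t = 0)
D(j)*(u - 17) = 0*(-34 - 17) = 0*(-51) = 0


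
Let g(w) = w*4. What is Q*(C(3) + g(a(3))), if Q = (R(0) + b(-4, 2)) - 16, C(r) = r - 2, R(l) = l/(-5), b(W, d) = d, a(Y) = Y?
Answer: -182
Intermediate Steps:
R(l) = -l/5 (R(l) = l*(-⅕) = -l/5)
g(w) = 4*w
C(r) = -2 + r
Q = -14 (Q = (-⅕*0 + 2) - 16 = (0 + 2) - 16 = 2 - 16 = -14)
Q*(C(3) + g(a(3))) = -14*((-2 + 3) + 4*3) = -14*(1 + 12) = -14*13 = -182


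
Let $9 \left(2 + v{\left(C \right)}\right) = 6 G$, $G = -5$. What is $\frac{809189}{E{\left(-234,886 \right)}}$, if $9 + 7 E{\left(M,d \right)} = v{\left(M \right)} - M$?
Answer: $\frac{16992969}{659} \approx 25786.0$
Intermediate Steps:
$v{\left(C \right)} = - \frac{16}{3}$ ($v{\left(C \right)} = -2 + \frac{6 \left(-5\right)}{9} = -2 + \frac{1}{9} \left(-30\right) = -2 - \frac{10}{3} = - \frac{16}{3}$)
$E{\left(M,d \right)} = - \frac{43}{21} - \frac{M}{7}$ ($E{\left(M,d \right)} = - \frac{9}{7} + \frac{- \frac{16}{3} - M}{7} = - \frac{9}{7} - \left(\frac{16}{21} + \frac{M}{7}\right) = - \frac{43}{21} - \frac{M}{7}$)
$\frac{809189}{E{\left(-234,886 \right)}} = \frac{809189}{- \frac{43}{21} - - \frac{234}{7}} = \frac{809189}{- \frac{43}{21} + \frac{234}{7}} = \frac{809189}{\frac{659}{21}} = 809189 \cdot \frac{21}{659} = \frac{16992969}{659}$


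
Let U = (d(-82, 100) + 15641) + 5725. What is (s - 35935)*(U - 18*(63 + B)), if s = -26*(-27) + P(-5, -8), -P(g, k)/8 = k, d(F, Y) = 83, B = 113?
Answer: -642924489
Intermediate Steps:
P(g, k) = -8*k
U = 21449 (U = (83 + 15641) + 5725 = 15724 + 5725 = 21449)
s = 766 (s = -26*(-27) - 8*(-8) = 702 + 64 = 766)
(s - 35935)*(U - 18*(63 + B)) = (766 - 35935)*(21449 - 18*(63 + 113)) = -35169*(21449 - 18*176) = -35169*(21449 - 3168) = -35169*18281 = -642924489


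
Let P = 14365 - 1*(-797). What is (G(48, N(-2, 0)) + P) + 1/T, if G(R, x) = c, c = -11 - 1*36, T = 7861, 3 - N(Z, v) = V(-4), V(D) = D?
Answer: 118819016/7861 ≈ 15115.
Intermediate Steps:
N(Z, v) = 7 (N(Z, v) = 3 - 1*(-4) = 3 + 4 = 7)
c = -47 (c = -11 - 36 = -47)
G(R, x) = -47
P = 15162 (P = 14365 + 797 = 15162)
(G(48, N(-2, 0)) + P) + 1/T = (-47 + 15162) + 1/7861 = 15115 + 1/7861 = 118819016/7861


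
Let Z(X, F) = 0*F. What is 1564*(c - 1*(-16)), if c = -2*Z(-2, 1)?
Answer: 25024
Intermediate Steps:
Z(X, F) = 0
c = 0 (c = -2*0 = 0)
1564*(c - 1*(-16)) = 1564*(0 - 1*(-16)) = 1564*(0 + 16) = 1564*16 = 25024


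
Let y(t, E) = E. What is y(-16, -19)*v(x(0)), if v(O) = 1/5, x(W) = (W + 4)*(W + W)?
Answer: -19/5 ≈ -3.8000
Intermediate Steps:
x(W) = 2*W*(4 + W) (x(W) = (4 + W)*(2*W) = 2*W*(4 + W))
v(O) = 1/5
y(-16, -19)*v(x(0)) = -19*1/5 = -19/5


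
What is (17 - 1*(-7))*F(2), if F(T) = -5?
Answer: -120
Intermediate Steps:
(17 - 1*(-7))*F(2) = (17 - 1*(-7))*(-5) = (17 + 7)*(-5) = 24*(-5) = -120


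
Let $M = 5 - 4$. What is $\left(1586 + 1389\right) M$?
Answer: $2975$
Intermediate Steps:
$M = 1$ ($M = 5 - 4 = 1$)
$\left(1586 + 1389\right) M = \left(1586 + 1389\right) 1 = 2975 \cdot 1 = 2975$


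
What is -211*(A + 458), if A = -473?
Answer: 3165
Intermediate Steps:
-211*(A + 458) = -211*(-473 + 458) = -211*(-15) = 3165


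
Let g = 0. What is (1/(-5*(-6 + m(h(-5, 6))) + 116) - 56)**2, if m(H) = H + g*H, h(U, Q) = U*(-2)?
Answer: 28890625/9216 ≈ 3134.8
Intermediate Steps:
h(U, Q) = -2*U
m(H) = H (m(H) = H + 0*H = H + 0 = H)
(1/(-5*(-6 + m(h(-5, 6))) + 116) - 56)**2 = (1/(-5*(-6 - 2*(-5)) + 116) - 56)**2 = (1/(-5*(-6 + 10) + 116) - 56)**2 = (1/(-5*4 + 116) - 56)**2 = (1/(-20 + 116) - 56)**2 = (1/96 - 56)**2 = (-5375/96)**2 = 28890625/9216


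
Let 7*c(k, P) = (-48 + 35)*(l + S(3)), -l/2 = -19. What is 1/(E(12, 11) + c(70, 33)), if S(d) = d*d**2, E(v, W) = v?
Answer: -7/761 ≈ -0.0091984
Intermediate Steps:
l = 38 (l = -2*(-19) = 38)
S(d) = d**3
c(k, P) = -845/7 (c(k, P) = ((-48 + 35)*(38 + 3**3))/7 = (-13*(38 + 27))/7 = (-13*65)/7 = (1/7)*(-845) = -845/7)
1/(E(12, 11) + c(70, 33)) = 1/(12 - 845/7) = 1/(-761/7) = -7/761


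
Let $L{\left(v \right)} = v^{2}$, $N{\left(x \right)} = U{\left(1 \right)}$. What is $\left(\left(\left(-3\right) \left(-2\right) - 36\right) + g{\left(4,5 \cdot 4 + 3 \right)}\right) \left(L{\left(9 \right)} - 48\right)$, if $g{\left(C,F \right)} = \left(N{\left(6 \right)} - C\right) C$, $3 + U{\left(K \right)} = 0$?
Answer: $-1914$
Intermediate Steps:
$U{\left(K \right)} = -3$ ($U{\left(K \right)} = -3 + 0 = -3$)
$N{\left(x \right)} = -3$
$g{\left(C,F \right)} = C \left(-3 - C\right)$ ($g{\left(C,F \right)} = \left(-3 - C\right) C = C \left(-3 - C\right)$)
$\left(\left(\left(-3\right) \left(-2\right) - 36\right) + g{\left(4,5 \cdot 4 + 3 \right)}\right) \left(L{\left(9 \right)} - 48\right) = \left(\left(\left(-3\right) \left(-2\right) - 36\right) - 4 \left(3 + 4\right)\right) \left(9^{2} - 48\right) = \left(\left(6 - 36\right) - 4 \cdot 7\right) \left(81 - 48\right) = \left(-30 - 28\right) 33 = \left(-58\right) 33 = -1914$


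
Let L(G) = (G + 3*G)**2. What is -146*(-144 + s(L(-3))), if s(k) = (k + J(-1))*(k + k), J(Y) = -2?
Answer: -5949792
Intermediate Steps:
L(G) = 16*G**2 (L(G) = (4*G)**2 = 16*G**2)
s(k) = 2*k*(-2 + k) (s(k) = (k - 2)*(k + k) = (-2 + k)*(2*k) = 2*k*(-2 + k))
-146*(-144 + s(L(-3))) = -146*(-144 + 2*(16*(-3)**2)*(-2 + 16*(-3)**2)) = -146*(-144 + 2*(16*9)*(-2 + 16*9)) = -146*(-144 + 2*144*(-2 + 144)) = -146*(-144 + 2*144*142) = -146*(-144 + 40896) = -146*40752 = -5949792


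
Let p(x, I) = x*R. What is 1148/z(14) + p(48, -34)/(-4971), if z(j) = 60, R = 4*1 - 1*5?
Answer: 475799/24855 ≈ 19.143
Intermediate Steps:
R = -1 (R = 4 - 5 = -1)
p(x, I) = -x (p(x, I) = x*(-1) = -x)
1148/z(14) + p(48, -34)/(-4971) = 1148/60 - 1*48/(-4971) = 1148*(1/60) - 48*(-1/4971) = 287/15 + 16/1657 = 475799/24855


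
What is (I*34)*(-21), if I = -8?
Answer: 5712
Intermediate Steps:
(I*34)*(-21) = -8*34*(-21) = -272*(-21) = 5712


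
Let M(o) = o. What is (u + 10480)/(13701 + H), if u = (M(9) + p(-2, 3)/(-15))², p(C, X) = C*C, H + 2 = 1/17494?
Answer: 41551066534/53921319075 ≈ 0.77059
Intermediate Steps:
H = -34987/17494 (H = -2 + 1/17494 = -34987/17494 ≈ -1.9999)
p(C, X) = C²
u = 17161/225 (u = (9 + (-2)²/(-15))² = (9 + 4*(-1/15))² = (9 - 4/15)² = (131/15)² = 17161/225 ≈ 76.271)
(u + 10480)/(13701 + H) = (17161/225 + 10480)/(13701 - 34987/17494) = 2375161/(225*(239650307/17494)) = (2375161/225)*(17494/239650307) = 41551066534/53921319075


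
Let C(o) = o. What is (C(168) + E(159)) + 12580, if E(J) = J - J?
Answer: 12748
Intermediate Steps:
E(J) = 0
(C(168) + E(159)) + 12580 = (168 + 0) + 12580 = 168 + 12580 = 12748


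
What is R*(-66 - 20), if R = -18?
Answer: 1548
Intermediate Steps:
R*(-66 - 20) = -18*(-66 - 20) = -18*(-86) = 1548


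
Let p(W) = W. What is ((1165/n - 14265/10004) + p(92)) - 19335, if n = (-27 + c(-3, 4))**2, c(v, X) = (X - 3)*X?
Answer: -101832079713/5292116 ≈ -19242.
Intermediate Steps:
c(v, X) = X*(-3 + X) (c(v, X) = (-3 + X)*X = X*(-3 + X))
n = 529 (n = (-27 + 4*(-3 + 4))**2 = (-27 + 4*1)**2 = (-27 + 4)**2 = (-23)**2 = 529)
((1165/n - 14265/10004) + p(92)) - 19335 = ((1165/529 - 14265/10004) + 92) - 19335 = (4108475/5292116 + 92) - 19335 = 490983147/5292116 - 19335 = -101832079713/5292116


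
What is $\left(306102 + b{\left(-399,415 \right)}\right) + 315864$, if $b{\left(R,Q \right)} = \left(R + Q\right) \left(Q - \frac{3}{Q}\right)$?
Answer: $\frac{260871442}{415} \approx 6.2861 \cdot 10^{5}$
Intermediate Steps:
$b{\left(R,Q \right)} = \left(Q + R\right) \left(Q - \frac{3}{Q}\right)$
$\left(306102 + b{\left(-399,415 \right)}\right) + 315864 = \left(306102 + \left(-3 + 415^{2} + 415 \left(-399\right) - - \frac{1197}{415}\right)\right) + 315864 = \left(306102 - \left(-6637 - \frac{1197}{415}\right)\right) + 315864 = \left(306102 + \left(-3 + 172225 - 165585 + \frac{1197}{415}\right)\right) + 315864 = \left(306102 + \frac{2755552}{415}\right) + 315864 = \frac{129787882}{415} + 315864 = \frac{260871442}{415}$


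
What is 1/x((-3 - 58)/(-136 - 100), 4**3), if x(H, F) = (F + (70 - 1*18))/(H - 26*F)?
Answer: -392643/27376 ≈ -14.343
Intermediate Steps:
x(H, F) = (52 + F)/(H - 26*F) (x(H, F) = (F + (70 - 18))/(H - 26*F) = (F + 52)/(H - 26*F) = (52 + F)/(H - 26*F))
1/x((-3 - 58)/(-136 - 100), 4**3) = 1/((-52 - 1*4**3)/(-(-3 - 58)/(-136 - 100) + 26*4**3)) = 1/((-52 - 1*64)/(-(-61)/(-236) + 26*64)) = 1/((-52 - 64)/(-(-61)*(-1)/236 + 1664)) = 1/(-116/(-1*61/236 + 1664)) = 1/(-116/(-61/236 + 1664)) = 1/(-116/(392643/236)) = 1/((236/392643)*(-116)) = 1/(-27376/392643) = -392643/27376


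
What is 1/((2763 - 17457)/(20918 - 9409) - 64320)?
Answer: -11509/740273574 ≈ -1.5547e-5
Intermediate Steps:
1/((2763 - 17457)/(20918 - 9409) - 64320) = 1/(-14694/11509 - 64320) = 1/(-740273574/11509) = -11509/740273574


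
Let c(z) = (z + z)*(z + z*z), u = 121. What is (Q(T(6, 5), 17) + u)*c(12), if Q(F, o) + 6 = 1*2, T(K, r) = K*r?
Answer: 438048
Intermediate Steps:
c(z) = 2*z*(z + z²) (c(z) = (2*z)*(z + z²) = 2*z*(z + z²))
Q(F, o) = -4 (Q(F, o) = -6 + 1*2 = -6 + 2 = -4)
(Q(T(6, 5), 17) + u)*c(12) = (-4 + 121)*(2*12²*(1 + 12)) = 117*(2*144*13) = 117*3744 = 438048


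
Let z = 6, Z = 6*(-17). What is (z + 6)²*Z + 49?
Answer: -14639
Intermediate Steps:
Z = -102
(z + 6)²*Z + 49 = (6 + 6)²*(-102) + 49 = 12²*(-102) + 49 = 144*(-102) + 49 = -14688 + 49 = -14639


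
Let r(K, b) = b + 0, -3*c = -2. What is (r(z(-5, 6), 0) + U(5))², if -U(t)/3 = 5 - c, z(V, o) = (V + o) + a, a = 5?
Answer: 169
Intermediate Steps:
c = ⅔ (c = -⅓*(-2) = ⅔ ≈ 0.66667)
z(V, o) = 5 + V + o (z(V, o) = (V + o) + 5 = 5 + V + o)
U(t) = -13 (U(t) = -3*(5 - 1*⅔) = -3*(5 - ⅔) = -3*13/3 = -13)
r(K, b) = b
(r(z(-5, 6), 0) + U(5))² = (0 - 13)² = (-13)² = 169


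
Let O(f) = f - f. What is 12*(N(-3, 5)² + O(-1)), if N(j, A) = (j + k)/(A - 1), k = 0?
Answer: 27/4 ≈ 6.7500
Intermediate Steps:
N(j, A) = j/(-1 + A) (N(j, A) = (j + 0)/(A - 1) = j/(-1 + A))
O(f) = 0
12*(N(-3, 5)² + O(-1)) = 12*((-3/(-1 + 5))² + 0) = 12*((-3/4)² + 0) = 12*((-3*¼)² + 0) = 12*((-¾)² + 0) = 12*(9/16 + 0) = 12*(9/16) = 27/4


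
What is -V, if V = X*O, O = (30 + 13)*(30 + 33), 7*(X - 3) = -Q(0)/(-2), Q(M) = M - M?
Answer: -8127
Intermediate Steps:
Q(M) = 0
X = 3 (X = 3 + (-1*0/(-2))/7 = 3 + (0*(-½))/7 = 3 + (⅐)*0 = 3 + 0 = 3)
O = 2709 (O = 43*63 = 2709)
V = 8127 (V = 3*2709 = 8127)
-V = -1*8127 = -8127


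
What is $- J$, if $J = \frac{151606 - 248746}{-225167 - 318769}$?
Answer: $- \frac{8095}{45328} \approx -0.17859$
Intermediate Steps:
$J = \frac{8095}{45328}$ ($J = \frac{151606 - 248746}{-543936} = \left(-97140\right) \left(- \frac{1}{543936}\right) = \frac{8095}{45328} \approx 0.17859$)
$- J = \left(-1\right) \frac{8095}{45328} = - \frac{8095}{45328}$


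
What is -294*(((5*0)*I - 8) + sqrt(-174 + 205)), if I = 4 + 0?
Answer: 2352 - 294*sqrt(31) ≈ 715.08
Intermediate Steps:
I = 4
-294*(((5*0)*I - 8) + sqrt(-174 + 205)) = -294*(((5*0)*4 - 8) + sqrt(-174 + 205)) = -294*((0*4 - 8) + sqrt(31)) = -294*((0 - 8) + sqrt(31)) = -294*(-8 + sqrt(31)) = 2352 - 294*sqrt(31)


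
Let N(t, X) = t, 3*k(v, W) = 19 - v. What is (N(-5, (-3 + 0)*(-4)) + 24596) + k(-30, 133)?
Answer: 73822/3 ≈ 24607.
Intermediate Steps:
k(v, W) = 19/3 - v/3 (k(v, W) = (19 - v)/3 = 19/3 - v/3)
(N(-5, (-3 + 0)*(-4)) + 24596) + k(-30, 133) = (-5 + 24596) + (19/3 - 1/3*(-30)) = 24591 + (19/3 + 10) = 24591 + 49/3 = 73822/3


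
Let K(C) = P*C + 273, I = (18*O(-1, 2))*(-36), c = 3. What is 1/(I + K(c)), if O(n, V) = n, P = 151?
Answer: 1/1374 ≈ 0.00072780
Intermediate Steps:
I = 648 (I = (18*(-1))*(-36) = -18*(-36) = 648)
K(C) = 273 + 151*C (K(C) = 151*C + 273 = 273 + 151*C)
1/(I + K(c)) = 1/(648 + (273 + 151*3)) = 1/(648 + (273 + 453)) = 1/(648 + 726) = 1/1374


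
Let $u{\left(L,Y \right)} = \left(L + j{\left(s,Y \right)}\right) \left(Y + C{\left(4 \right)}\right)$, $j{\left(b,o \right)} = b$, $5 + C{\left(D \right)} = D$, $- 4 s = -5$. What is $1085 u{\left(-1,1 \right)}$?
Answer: $0$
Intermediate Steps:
$s = \frac{5}{4}$ ($s = \left(- \frac{1}{4}\right) \left(-5\right) = \frac{5}{4} \approx 1.25$)
$C{\left(D \right)} = -5 + D$
$u{\left(L,Y \right)} = \left(-1 + Y\right) \left(\frac{5}{4} + L\right)$ ($u{\left(L,Y \right)} = \left(L + \frac{5}{4}\right) \left(Y + \left(-5 + 4\right)\right) = \left(\frac{5}{4} + L\right) \left(Y - 1\right) = \left(\frac{5}{4} + L\right) \left(-1 + Y\right) = \left(-1 + Y\right) \left(\frac{5}{4} + L\right)$)
$1085 u{\left(-1,1 \right)} = 1085 \left(- \frac{5}{4} - -1 + \frac{5}{4} \cdot 1 - 1\right) = 1085 \left(- \frac{5}{4} + 1 + \frac{5}{4} - 1\right) = 1085 \cdot 0 = 0$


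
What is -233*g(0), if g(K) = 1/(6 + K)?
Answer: -233/6 ≈ -38.833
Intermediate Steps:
-233*g(0) = -233/(6 + 0) = -233/6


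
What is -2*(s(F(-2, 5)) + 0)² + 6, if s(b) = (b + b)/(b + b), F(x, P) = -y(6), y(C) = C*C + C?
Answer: 4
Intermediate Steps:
y(C) = C + C² (y(C) = C² + C = C + C²)
F(x, P) = -42 (F(x, P) = -6*(1 + 6) = -6*7 = -1*42 = -42)
s(b) = 1 (s(b) = (2*b)/((2*b)) = (2*b)*(1/(2*b)) = 1)
-2*(s(F(-2, 5)) + 0)² + 6 = -2*(1 + 0)² + 6 = -2*1² + 6 = -2*1 + 6 = -2 + 6 = 4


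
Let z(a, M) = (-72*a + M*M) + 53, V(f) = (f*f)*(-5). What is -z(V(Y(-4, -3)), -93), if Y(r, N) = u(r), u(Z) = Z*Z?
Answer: -100862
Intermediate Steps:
u(Z) = Z²
Y(r, N) = r²
V(f) = -5*f² (V(f) = f²*(-5) = -5*f²)
z(a, M) = 53 + M² - 72*a (z(a, M) = (-72*a + M²) + 53 = (M² - 72*a) + 53 = 53 + M² - 72*a)
-z(V(Y(-4, -3)), -93) = -(53 + (-93)² - (-360)*((-4)²)²) = -(53 + 8649 - (-360)*16²) = -(53 + 8649 - (-360)*256) = -(53 + 8649 - 72*(-1280)) = -(53 + 8649 + 92160) = -1*100862 = -100862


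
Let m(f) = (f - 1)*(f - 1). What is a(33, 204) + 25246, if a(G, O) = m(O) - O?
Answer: 66251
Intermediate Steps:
m(f) = (-1 + f)**2 (m(f) = (-1 + f)*(-1 + f) = (-1 + f)**2)
a(G, O) = (-1 + O)**2 - O
a(33, 204) + 25246 = ((-1 + 204)**2 - 1*204) + 25246 = (203**2 - 204) + 25246 = (41209 - 204) + 25246 = 41005 + 25246 = 66251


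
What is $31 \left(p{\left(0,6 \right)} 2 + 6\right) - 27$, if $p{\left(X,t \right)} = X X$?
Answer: $159$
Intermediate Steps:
$p{\left(X,t \right)} = X^{2}$
$31 \left(p{\left(0,6 \right)} 2 + 6\right) - 27 = 31 \left(0^{2} \cdot 2 + 6\right) - 27 = 31 \left(0 \cdot 2 + 6\right) - 27 = 31 \left(0 + 6\right) - 27 = 31 \cdot 6 - 27 = 186 - 27 = 159$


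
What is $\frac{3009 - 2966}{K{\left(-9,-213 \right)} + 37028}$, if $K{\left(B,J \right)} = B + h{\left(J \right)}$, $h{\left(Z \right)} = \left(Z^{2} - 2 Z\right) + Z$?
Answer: $\frac{43}{82601} \approx 0.00052057$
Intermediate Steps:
$h{\left(Z \right)} = Z^{2} - Z$
$K{\left(B,J \right)} = B + J \left(-1 + J\right)$
$\frac{3009 - 2966}{K{\left(-9,-213 \right)} + 37028} = \frac{3009 - 2966}{\left(-9 - 213 \left(-1 - 213\right)\right) + 37028} = \frac{43}{\left(-9 - -45582\right) + 37028} = \frac{43}{\left(-9 + 45582\right) + 37028} = \frac{43}{45573 + 37028} = \frac{43}{82601}$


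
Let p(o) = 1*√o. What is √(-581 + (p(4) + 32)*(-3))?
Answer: I*√683 ≈ 26.134*I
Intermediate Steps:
p(o) = √o
√(-581 + (p(4) + 32)*(-3)) = √(-581 + (√4 + 32)*(-3)) = √(-581 + (2 + 32)*(-3)) = √(-581 + 34*(-3)) = √(-581 - 102) = √(-683) = I*√683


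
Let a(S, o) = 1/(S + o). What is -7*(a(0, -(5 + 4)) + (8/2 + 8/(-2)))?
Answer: 7/9 ≈ 0.77778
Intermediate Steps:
-7*(a(0, -(5 + 4)) + (8/2 + 8/(-2))) = -7*(1/(0 - (5 + 4)) + (8/2 + 8/(-2))) = -7*(1/(0 - 1*9) + (8*(1/2) + 8*(-1/2))) = -7*(1/(0 - 9) + (4 - 4)) = -7*(1/(-9) + 0) = -7*(-1/9 + 0) = -7*(-1/9) = 7/9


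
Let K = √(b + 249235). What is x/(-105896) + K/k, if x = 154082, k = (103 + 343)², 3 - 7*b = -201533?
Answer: -77041/52948 + √13623267/1392412 ≈ -1.4524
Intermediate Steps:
b = 201536/7 (b = 3/7 - ⅐*(-201533) = 3/7 + 201533/7 = 201536/7 ≈ 28791.)
k = 198916 (k = 446² = 198916)
K = √13623267/7 (K = √(201536/7 + 249235) = √(1946181/7) = √13623267/7 ≈ 527.28)
x/(-105896) + K/k = 154082/(-105896) + (√13623267/7)/198916 = 154082*(-1/105896) + (√13623267/7)*(1/198916) = -77041/52948 + √13623267/1392412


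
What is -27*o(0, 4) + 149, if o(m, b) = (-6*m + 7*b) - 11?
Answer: -310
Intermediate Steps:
o(m, b) = -11 - 6*m + 7*b
-27*o(0, 4) + 149 = -27*(-11 - 6*0 + 7*4) + 149 = -27*(-11 + 0 + 28) + 149 = -27*17 + 149 = -459 + 149 = -310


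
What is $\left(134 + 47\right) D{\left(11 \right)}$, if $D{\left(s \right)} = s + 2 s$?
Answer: $5973$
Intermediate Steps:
$D{\left(s \right)} = 3 s$
$\left(134 + 47\right) D{\left(11 \right)} = \left(134 + 47\right) 3 \cdot 11 = 181 \cdot 33 = 5973$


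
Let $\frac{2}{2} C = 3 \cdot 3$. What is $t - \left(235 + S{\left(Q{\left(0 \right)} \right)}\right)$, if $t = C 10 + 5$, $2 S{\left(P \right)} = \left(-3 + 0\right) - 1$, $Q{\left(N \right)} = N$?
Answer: $-138$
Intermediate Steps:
$C = 9$ ($C = 3 \cdot 3 = 9$)
$S{\left(P \right)} = -2$ ($S{\left(P \right)} = \frac{\left(-3 + 0\right) - 1}{2} = \frac{-3 - 1}{2} = \frac{1}{2} \left(-4\right) = -2$)
$t = 95$ ($t = 9 \cdot 10 + 5 = 90 + 5 = 95$)
$t - \left(235 + S{\left(Q{\left(0 \right)} \right)}\right) = 95 - 233 = -138$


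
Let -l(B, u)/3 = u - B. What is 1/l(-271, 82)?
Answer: -1/1059 ≈ -0.00094429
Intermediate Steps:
l(B, u) = -3*u + 3*B (l(B, u) = -3*(u - B) = -3*u + 3*B)
1/l(-271, 82) = 1/(-3*82 + 3*(-271)) = 1/(-246 - 813) = 1/(-1059) = -1/1059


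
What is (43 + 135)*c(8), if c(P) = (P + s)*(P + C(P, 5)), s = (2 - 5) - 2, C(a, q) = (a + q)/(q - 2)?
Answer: 6586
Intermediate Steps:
C(a, q) = (a + q)/(-2 + q)
s = -5 (s = -3 - 2 = -5)
c(P) = (-5 + P)*(5/3 + 4*P/3) (c(P) = (P - 5)*(P + (P + 5)/(-2 + 5)) = (-5 + P)*(P + (5 + P)/3) = (-5 + P)*(P + (5/3 + P/3)) = (-5 + P)*(5/3 + 4*P/3))
(43 + 135)*c(8) = (43 + 135)*(-25/3 - 5*8 + (4/3)*8²) = 178*(-25/3 - 40 + (4/3)*64) = 178*(-25/3 - 40 + 256/3) = 178*37 = 6586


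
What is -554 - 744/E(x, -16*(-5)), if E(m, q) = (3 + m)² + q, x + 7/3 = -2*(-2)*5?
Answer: -633788/1141 ≈ -555.47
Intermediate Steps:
x = 53/3 (x = -7/3 - 2*(-2)*5 = -7/3 + 4*5 = -7/3 + 20 = 53/3 ≈ 17.667)
E(m, q) = q + (3 + m)²
-554 - 744/E(x, -16*(-5)) = -554 - 744/(-16*(-5) + (3 + 53/3)²) = -554 - 744/(80 + (62/3)²) = -554 - 744/(80 + 3844/9) = -554 - 744/4564/9 = -554 - 744*9/4564 = -554 - 1674/1141 = -633788/1141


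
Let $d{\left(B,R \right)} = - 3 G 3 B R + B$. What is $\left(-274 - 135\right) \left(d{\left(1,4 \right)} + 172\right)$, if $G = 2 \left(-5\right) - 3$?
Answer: $-262169$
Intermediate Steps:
$G = -13$ ($G = -10 - 3 = -13$)
$d{\left(B,R \right)} = B + 117 B R$ ($d{\left(B,R \right)} = \left(-3\right) \left(-13\right) 3 B R + B = 39 \cdot 3 B R + B = 117 B R + B = B + 117 B R$)
$\left(-274 - 135\right) \left(d{\left(1,4 \right)} + 172\right) = \left(-274 - 135\right) \left(1 \left(1 + 117 \cdot 4\right) + 172\right) = - 409 \left(1 \left(1 + 468\right) + 172\right) = - 409 \left(1 \cdot 469 + 172\right) = - 409 \left(469 + 172\right) = \left(-409\right) 641 = -262169$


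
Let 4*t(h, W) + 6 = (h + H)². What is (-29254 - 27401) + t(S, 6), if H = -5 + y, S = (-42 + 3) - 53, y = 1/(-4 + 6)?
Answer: -869255/16 ≈ -54328.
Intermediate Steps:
y = ½ (y = 1/2 = ½ ≈ 0.50000)
S = -92 (S = -39 - 53 = -92)
H = -9/2 (H = -5 + ½ = -9/2 ≈ -4.5000)
t(h, W) = -3/2 + (-9/2 + h)²/4 (t(h, W) = -3/2 + (h - 9/2)²/4 = -3/2 + (-9/2 + h)²/4)
(-29254 - 27401) + t(S, 6) = (-29254 - 27401) + (-3/2 + (-9 + 2*(-92))²/16) = -56655 + (-3/2 + (-9 - 184)²/16) = -56655 + (-3/2 + (1/16)*(-193)²) = -56655 + (-3/2 + (1/16)*37249) = -56655 + (-3/2 + 37249/16) = -56655 + 37225/16 = -869255/16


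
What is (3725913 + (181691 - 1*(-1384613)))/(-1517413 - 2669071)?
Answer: -5292217/4186484 ≈ -1.2641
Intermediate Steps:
(3725913 + (181691 - 1*(-1384613)))/(-1517413 - 2669071) = (3725913 + (181691 + 1384613))/(-4186484) = (3725913 + 1566304)*(-1/4186484) = 5292217*(-1/4186484) = -5292217/4186484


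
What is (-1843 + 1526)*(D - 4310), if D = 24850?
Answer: -6511180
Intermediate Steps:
(-1843 + 1526)*(D - 4310) = (-1843 + 1526)*(24850 - 4310) = -317*20540 = -6511180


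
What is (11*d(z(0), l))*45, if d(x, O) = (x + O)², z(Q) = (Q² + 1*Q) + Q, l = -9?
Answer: 40095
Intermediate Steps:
z(Q) = Q² + 2*Q (z(Q) = (Q² + Q) + Q = (Q + Q²) + Q = Q² + 2*Q)
d(x, O) = (O + x)²
(11*d(z(0), l))*45 = (11*(-9 + 0*(2 + 0))²)*45 = (11*(-9 + 0*2)²)*45 = (11*(-9 + 0)²)*45 = (11*(-9)²)*45 = (11*81)*45 = 891*45 = 40095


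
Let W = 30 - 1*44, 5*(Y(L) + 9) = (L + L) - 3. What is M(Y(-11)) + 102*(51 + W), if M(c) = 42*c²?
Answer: 12006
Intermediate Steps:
Y(L) = -48/5 + 2*L/5 (Y(L) = -9 + ((L + L) - 3)/5 = -9 + (2*L - 3)/5 = -9 + (-3 + 2*L)/5 = -9 + (-⅗ + 2*L/5) = -48/5 + 2*L/5)
W = -14 (W = 30 - 44 = -14)
M(Y(-11)) + 102*(51 + W) = 42*(-48/5 + (⅖)*(-11))² + 102*(51 - 14) = 42*(-48/5 - 22/5)² + 102*37 = 42*(-14)² + 3774 = 42*196 + 3774 = 8232 + 3774 = 12006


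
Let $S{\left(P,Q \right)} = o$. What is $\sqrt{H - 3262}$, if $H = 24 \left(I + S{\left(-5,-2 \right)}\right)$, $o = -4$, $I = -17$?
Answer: $i \sqrt{3766} \approx 61.368 i$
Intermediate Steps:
$S{\left(P,Q \right)} = -4$
$H = -504$ ($H = 24 \left(-17 - 4\right) = 24 \left(-21\right) = -504$)
$\sqrt{H - 3262} = \sqrt{-504 - 3262} = \sqrt{-3766} = i \sqrt{3766}$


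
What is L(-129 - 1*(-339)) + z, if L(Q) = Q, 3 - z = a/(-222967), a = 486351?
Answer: 47978322/222967 ≈ 215.18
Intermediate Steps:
z = 1155252/222967 (z = 3 - 486351/(-222967) = 3 - 486351*(-1)/222967 = 3 - 1*(-486351/222967) = 3 + 486351/222967 = 1155252/222967 ≈ 5.1813)
L(-129 - 1*(-339)) + z = (-129 - 1*(-339)) + 1155252/222967 = (-129 + 339) + 1155252/222967 = 210 + 1155252/222967 = 47978322/222967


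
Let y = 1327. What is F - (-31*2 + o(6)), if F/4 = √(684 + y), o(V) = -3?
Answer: 65 + 4*√2011 ≈ 244.38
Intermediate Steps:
F = 4*√2011 (F = 4*√(684 + 1327) = 4*√2011 ≈ 179.38)
F - (-31*2 + o(6)) = 4*√2011 - (-31*2 - 3) = 4*√2011 - (-62 - 3) = 4*√2011 - 1*(-65) = 4*√2011 + 65 = 65 + 4*√2011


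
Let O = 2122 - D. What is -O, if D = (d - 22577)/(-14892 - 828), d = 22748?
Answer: -11119337/5240 ≈ -2122.0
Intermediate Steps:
D = -57/5240 (D = (22748 - 22577)/(-14892 - 828) = 171/(-15720) = 171*(-1/15720) = -57/5240 ≈ -0.010878)
O = 11119337/5240 (O = 2122 - 1*(-57/5240) = 2122 + 57/5240 = 11119337/5240 ≈ 2122.0)
-O = -1*11119337/5240 = -11119337/5240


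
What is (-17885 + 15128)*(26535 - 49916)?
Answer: 64461417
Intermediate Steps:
(-17885 + 15128)*(26535 - 49916) = -2757*(-23381) = 64461417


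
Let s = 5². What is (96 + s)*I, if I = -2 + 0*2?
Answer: -242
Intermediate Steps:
I = -2 (I = -2 + 0 = -2)
s = 25
(96 + s)*I = (96 + 25)*(-2) = 121*(-2) = -242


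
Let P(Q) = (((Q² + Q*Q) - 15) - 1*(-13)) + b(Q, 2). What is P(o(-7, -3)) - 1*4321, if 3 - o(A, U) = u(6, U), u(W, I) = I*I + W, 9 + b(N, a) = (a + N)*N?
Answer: -3924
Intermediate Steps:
b(N, a) = -9 + N*(N + a) (b(N, a) = -9 + (a + N)*N = -9 + (N + a)*N = -9 + N*(N + a))
u(W, I) = W + I² (u(W, I) = I² + W = W + I²)
o(A, U) = -3 - U² (o(A, U) = 3 - (6 + U²) = 3 + (-6 - U²) = -3 - U²)
P(Q) = -11 + 2*Q + 3*Q² (P(Q) = (((Q² + Q*Q) - 15) - 1*(-13)) + (-9 + Q² + Q*2) = (((Q² + Q²) - 15) + 13) + (-9 + Q² + 2*Q) = ((2*Q² - 15) + 13) + (-9 + Q² + 2*Q) = ((-15 + 2*Q²) + 13) + (-9 + Q² + 2*Q) = (-2 + 2*Q²) + (-9 + Q² + 2*Q) = -11 + 2*Q + 3*Q²)
P(o(-7, -3)) - 1*4321 = (-11 + 2*(-3 - 1*(-3)²) + 3*(-3 - 1*(-3)²)²) - 1*4321 = (-11 + 2*(-3 - 1*9) + 3*(-3 - 1*9)²) - 4321 = (-11 + 2*(-3 - 9) + 3*(-3 - 9)²) - 4321 = (-11 + 2*(-12) + 3*(-12)²) - 4321 = (-11 - 24 + 3*144) - 4321 = (-11 - 24 + 432) - 4321 = 397 - 4321 = -3924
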